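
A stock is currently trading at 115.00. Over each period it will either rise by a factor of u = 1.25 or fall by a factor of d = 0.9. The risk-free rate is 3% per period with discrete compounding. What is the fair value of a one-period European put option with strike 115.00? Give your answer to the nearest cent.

7.02

Risk-neutral probability p = (1 + 0.03 − 0.9)/(1.25 − 0.9) = 0.1300/0.3500 = 0.3714
Terminal stock prices: S_u = 143.8, S_d = 103.5
Terminal payoffs (K − S): max(-28.75, 0) = 0, max(11.5, 0) = 11.5
Node 0 (S = 115): V_0 = 1/1.03·[0.3714·0.0000 + 0.6286·11.5000] = 7.0180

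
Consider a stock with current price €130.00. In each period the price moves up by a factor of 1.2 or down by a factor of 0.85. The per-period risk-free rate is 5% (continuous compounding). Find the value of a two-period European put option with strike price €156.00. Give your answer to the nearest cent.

€20.49

Risk-neutral probability p = (e^0.05 − 0.85)/(1.2 − 0.85) = 0.2013/0.3500 = 0.5751
Terminal stock prices: S_uu = 187.2, S_ud = 132.6, S_dd = 93.92
Terminal payoffs (K − S): max(-31.2, 0) = 0, max(23.4, 0) = 23.4, max(62.08, 0) = 62.08
Node u (S = 156): V_u = e^(−0.05)·[0.5751·0.0000 + 0.4249·23.4000] = 9.4586
Node d (S = 110.5): V_d = e^(−0.05)·[0.5751·23.4000 + 0.4249·62.0750] = 37.8918
Node 0 (S = 130): V_0 = e^(−0.05)·[0.5751·9.4586 + 0.4249·37.8918] = 20.4904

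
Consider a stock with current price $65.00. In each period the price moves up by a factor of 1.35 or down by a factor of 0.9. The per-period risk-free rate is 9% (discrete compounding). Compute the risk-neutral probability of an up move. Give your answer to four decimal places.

Risk-neutral probability p = (1 + 0.09 − 0.9)/(1.35 − 0.9) = 0.1900/0.4500 = 0.4222

p = 0.4222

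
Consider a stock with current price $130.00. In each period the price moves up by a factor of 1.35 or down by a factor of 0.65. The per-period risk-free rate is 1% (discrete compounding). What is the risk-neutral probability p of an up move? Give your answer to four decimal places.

p = 0.5143

Risk-neutral probability p = (1 + 0.01 − 0.65)/(1.35 − 0.65) = 0.3600/0.7000 = 0.5143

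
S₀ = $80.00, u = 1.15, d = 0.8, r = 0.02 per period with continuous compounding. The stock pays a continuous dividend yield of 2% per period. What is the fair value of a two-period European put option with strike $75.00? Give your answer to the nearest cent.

Per-period risk-free factor R = e^0.02 = 1.0202; dividend-adjusted growth = e^(0.02−0.02) = 1.0000.
Risk-neutral probability p = (1.0000 − 0.8)/(1.15 − 0.8) = 0.2000/0.3500 = 0.5714
Terminal stock prices: S_uu = 105.8, S_ud = 73.6, S_dd = 51.2
Terminal payoffs (K − S): max(-30.8, 0) = 0, max(1.4, 0) = 1.4, max(23.8, 0) = 23.8
Node u (S = 92): V_u = e^(−0.02)·[0.5714·0.0000 + 0.4286·1.4000] = 0.5881
Node d (S = 64): V_d = e^(−0.02)·[0.5714·1.4000 + 0.4286·23.8000] = 10.7822
Node 0 (S = 80): V_0 = e^(−0.02)·[0.5714·0.5881 + 0.4286·10.7822] = 4.8588

$4.86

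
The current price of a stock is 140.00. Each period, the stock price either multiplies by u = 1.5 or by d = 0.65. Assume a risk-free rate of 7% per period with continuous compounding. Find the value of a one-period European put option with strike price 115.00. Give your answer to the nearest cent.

Risk-neutral probability p = (e^0.07 − 0.65)/(1.5 − 0.65) = 0.4225/0.8500 = 0.4971
Terminal stock prices: S_u = 210, S_d = 91
Terminal payoffs (K − S): max(-95, 0) = 0, max(24, 0) = 24
Node 0 (S = 140): V_0 = e^(−0.07)·[0.4971·0.0000 + 0.5029·24.0000] = 11.2543

11.25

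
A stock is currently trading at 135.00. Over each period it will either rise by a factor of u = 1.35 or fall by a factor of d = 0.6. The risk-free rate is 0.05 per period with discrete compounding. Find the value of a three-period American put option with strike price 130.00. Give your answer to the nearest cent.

Risk-neutral probability p = (1 + 0.05 − 0.6)/(1.35 − 0.6) = 0.4500/0.7500 = 0.6000
Terminal stock prices: S_uuu = 332.2, S_uud = 147.6, S_udd = 65.61, S_ddd = 29.16
Terminal payoffs (K − S): max(-202.2, 0) = 0, max(-17.62, 0) = 0, max(64.39, 0) = 64.39, max(100.8, 0) = 100.8
Node uu (S = 246): continuation = 1/1.05·[0.6000·0.0000 + 0.4000·0.0000] = 0.0000; exercise value = 0.0000 ≤ continuation, so V_uu = 0.0000
Node ud (S = 109.3): continuation = 1/1.05·[0.6000·0.0000 + 0.4000·64.3900] = 24.5295; exercise value = 20.6500 ≤ continuation, so V_ud = 24.5295
Node dd (S = 48.6): continuation = 1/1.05·[0.6000·64.3900 + 0.4000·100.8400] = 75.2095; exercise value = 81.4000 > continuation, so V_dd = 81.4000 (exercise)
Node u (S = 182.2): continuation = 1/1.05·[0.6000·0.0000 + 0.4000·24.5295] = 9.3446; exercise value = 0.0000 ≤ continuation, so V_u = 9.3446
Node d (S = 81): continuation = 1/1.05·[0.6000·24.5295 + 0.4000·81.4000] = 45.0264; exercise value = 49.0000 > continuation, so V_d = 49.0000 (exercise)
Node 0 (S = 135): continuation = 1/1.05·[0.6000·9.3446 + 0.4000·49.0000] = 24.0064; exercise value = 0.0000 ≤ continuation, so V_0 = 24.0064

24.01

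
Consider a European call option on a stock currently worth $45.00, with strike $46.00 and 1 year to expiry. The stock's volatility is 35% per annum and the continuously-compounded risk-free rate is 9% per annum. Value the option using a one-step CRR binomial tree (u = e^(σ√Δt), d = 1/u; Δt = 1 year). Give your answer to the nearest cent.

CRR parameters: u = e^(σ√Δt) = e^(0.35·√1) = 1.4191, d = 1/u = 0.7047
Per-period rate: rΔt = 0.09·1 = 0.09, so R = e^0.09 = 1.0942
Risk-neutral probability p = (e^0.09 − 0.7047)/(1.4191 − 0.7047) = 0.3895/0.7144 = 0.5452
Terminal stock prices: S_u = 63.86, S_d = 31.71
Terminal payoffs (S − K): max(17.86, 0) = 17.86, max(-14.29, 0) = 0
Node 0 (S = 45): V_0 = e^(−0.09)·[0.5452·17.8580 + 0.4548·0.0000] = 8.8984

$8.90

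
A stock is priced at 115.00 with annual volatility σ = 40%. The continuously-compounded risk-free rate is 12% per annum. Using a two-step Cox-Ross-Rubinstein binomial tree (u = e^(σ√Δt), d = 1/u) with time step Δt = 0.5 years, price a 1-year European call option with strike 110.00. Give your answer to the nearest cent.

CRR parameters: u = e^(σ√Δt) = e^(0.4·√0.5) = 1.3269, d = 1/u = 0.7536
Per-period rate: rΔt = 0.12·0.5 = 0.06, so R = e^0.06 = 1.0618
Risk-neutral probability p = (e^0.06 − 0.7536)/(1.3269 − 0.7536) = 0.3082/0.5733 = 0.5376
Terminal stock prices: S_uu = 202.5, S_ud = 115, S_dd = 65.32
Terminal payoffs (S − K): max(92.48, 0) = 92.48, max(5, 0) = 5, max(-44.68, 0) = 0
Node u (S = 152.6): V_u = e^(−0.06)·[0.5376·92.4752 + 0.4624·5.0000] = 48.9990
Node d (S = 86.67): V_d = e^(−0.06)·[0.5376·5.0000 + 0.4624·0.0000] = 2.5316
Node 0 (S = 115): V_0 = e^(−0.06)·[0.5376·48.9990 + 0.4624·2.5316] = 25.9114

25.91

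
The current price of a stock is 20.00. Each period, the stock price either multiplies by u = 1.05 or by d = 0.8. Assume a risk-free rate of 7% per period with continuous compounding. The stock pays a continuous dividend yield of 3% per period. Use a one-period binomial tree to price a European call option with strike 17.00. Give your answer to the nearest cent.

Per-period risk-free factor R = e^0.07 = 1.0725; dividend-adjusted growth = e^(0.07−0.03) = 1.0408.
Risk-neutral probability p = (1.0408 − 0.8)/(1.05 − 0.8) = 0.2408/0.2500 = 0.9632
Terminal stock prices: S_u = 21, S_d = 16
Terminal payoffs (S − K): max(4, 0) = 4, max(-1, 0) = 0
Node 0 (S = 20): V_0 = e^(−0.07)·[0.9632·4.0000 + 0.0368·0.0000] = 3.5925

3.59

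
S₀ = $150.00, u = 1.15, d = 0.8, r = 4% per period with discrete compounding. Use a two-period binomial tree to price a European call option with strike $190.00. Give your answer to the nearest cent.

Risk-neutral probability p = (1 + 0.04 − 0.8)/(1.15 − 0.8) = 0.2400/0.3500 = 0.6857
Terminal stock prices: S_uu = 198.4, S_ud = 138, S_dd = 96
Terminal payoffs (S − K): max(8.375, 0) = 8.375, max(-52, 0) = 0, max(-94, 0) = 0
Node u (S = 172.5): V_u = 1/1.04·[0.6857·8.3750 + 0.3143·0.0000] = 5.5220
Node d (S = 120): V_d = 1/1.04·[0.6857·0.0000 + 0.3143·0.0000] = 0.0000
Node 0 (S = 150): V_0 = 1/1.04·[0.6857·5.5220 + 0.3143·0.0000] = 3.6409

$3.64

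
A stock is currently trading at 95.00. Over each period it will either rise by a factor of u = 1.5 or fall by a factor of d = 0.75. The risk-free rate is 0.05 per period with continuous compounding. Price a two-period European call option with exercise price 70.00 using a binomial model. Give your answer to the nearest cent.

Risk-neutral probability p = (e^0.05 − 0.75)/(1.5 − 0.75) = 0.3013/0.7500 = 0.4017
Terminal stock prices: S_uu = 213.8, S_ud = 106.9, S_dd = 53.44
Terminal payoffs (S − K): max(143.8, 0) = 143.8, max(36.88, 0) = 36.88, max(-16.56, 0) = 0
Node u (S = 142.5): V_u = e^(−0.05)·[0.4017·143.7500 + 0.5983·36.8750] = 75.9139
Node d (S = 71.25): V_d = e^(−0.05)·[0.4017·36.8750 + 0.5983·0.0000] = 14.0901
Node 0 (S = 95): V_0 = e^(−0.05)·[0.4017·75.9139 + 0.5983·14.0901] = 37.0260

37.03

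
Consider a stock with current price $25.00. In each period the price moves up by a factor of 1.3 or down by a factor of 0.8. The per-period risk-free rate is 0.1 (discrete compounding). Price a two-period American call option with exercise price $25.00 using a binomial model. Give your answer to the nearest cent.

$5.53

Risk-neutral probability p = (1 + 0.1 − 0.8)/(1.3 − 0.8) = 0.3000/0.5000 = 0.6000
Terminal stock prices: S_uu = 42.25, S_ud = 26, S_dd = 16
Terminal payoffs (S − K): max(17.25, 0) = 17.25, max(1, 0) = 1, max(-9, 0) = 0
Node u (S = 32.5): continuation = 1/1.1·[0.6000·17.2500 + 0.4000·1.0000] = 9.7727; exercise value = 7.5000 ≤ continuation, so V_u = 9.7727
Node d (S = 20): continuation = 1/1.1·[0.6000·1.0000 + 0.4000·0.0000] = 0.5455; exercise value = 0.0000 ≤ continuation, so V_d = 0.5455
Node 0 (S = 25): continuation = 1/1.1·[0.6000·9.7727 + 0.4000·0.5455] = 5.5289; exercise value = 0.0000 ≤ continuation, so V_0 = 5.5289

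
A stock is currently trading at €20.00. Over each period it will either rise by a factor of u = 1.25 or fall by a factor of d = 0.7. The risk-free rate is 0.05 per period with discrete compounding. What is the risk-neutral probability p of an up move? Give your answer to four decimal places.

Risk-neutral probability p = (1 + 0.05 − 0.7)/(1.25 − 0.7) = 0.3500/0.5500 = 0.6364

p = 0.6364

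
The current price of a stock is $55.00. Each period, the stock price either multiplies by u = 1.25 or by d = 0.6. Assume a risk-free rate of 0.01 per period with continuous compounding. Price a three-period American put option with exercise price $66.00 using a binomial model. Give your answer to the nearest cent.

$19.77

Risk-neutral probability p = (e^0.01 − 0.6)/(1.25 − 0.6) = 0.4101/0.6500 = 0.6308
Terminal stock prices: S_uuu = 107.4, S_uud = 51.56, S_udd = 24.75, S_ddd = 11.88
Terminal payoffs (K − S): max(-41.42, 0) = 0, max(14.44, 0) = 14.44, max(41.25, 0) = 41.25, max(54.12, 0) = 54.12
Node uu (S = 85.94): continuation = e^(−0.01)·[0.6308·0.0000 + 0.3692·14.4375] = 5.2766; exercise value = 0.0000 ≤ continuation, so V_uu = 5.2766
Node ud (S = 41.25): continuation = e^(−0.01)·[0.6308·14.4375 + 0.3692·41.2500] = 24.0933; exercise value = 24.7500 > continuation, so V_ud = 24.7500 (exercise)
Node dd (S = 19.8): continuation = e^(−0.01)·[0.6308·41.2500 + 0.3692·54.1200] = 45.5433; exercise value = 46.2000 > continuation, so V_dd = 46.2000 (exercise)
Node u (S = 68.75): continuation = e^(−0.01)·[0.6308·5.2766 + 0.3692·24.7500] = 12.3413; exercise value = 0.0000 ≤ continuation, so V_u = 12.3413
Node d (S = 33): continuation = e^(−0.01)·[0.6308·24.7500 + 0.3692·46.2000] = 32.3433; exercise value = 33.0000 > continuation, so V_d = 33.0000 (exercise)
Node 0 (S = 55): continuation = e^(−0.01)·[0.6308·12.3413 + 0.3692·33.0000] = 19.7688; exercise value = 11.0000 ≤ continuation, so V_0 = 19.7688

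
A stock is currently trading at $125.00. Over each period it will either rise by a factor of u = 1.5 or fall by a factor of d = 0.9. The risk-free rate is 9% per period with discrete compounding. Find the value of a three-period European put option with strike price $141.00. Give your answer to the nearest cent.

$12.29

Risk-neutral probability p = (1 + 0.09 − 0.9)/(1.5 − 0.9) = 0.1900/0.6000 = 0.3167
Terminal stock prices: S_uuu = 421.9, S_uud = 253.1, S_udd = 151.9, S_ddd = 91.13
Terminal payoffs (K − S): max(-280.9, 0) = 0, max(-112.1, 0) = 0, max(-10.88, 0) = 0, max(49.87, 0) = 49.87
Node uu (S = 281.2): V_uu = 1/1.09·[0.3167·0.0000 + 0.6833·0.0000] = 0.0000
Node ud (S = 168.8): V_ud = 1/1.09·[0.3167·0.0000 + 0.6833·0.0000] = 0.0000
Node dd (S = 101.2): V_dd = 1/1.09·[0.3167·0.0000 + 0.6833·49.8750] = 31.2672
Node u (S = 187.5): V_u = 1/1.09·[0.3167·0.0000 + 0.6833·0.0000] = 0.0000
Node d (S = 112.5): V_d = 1/1.09·[0.3167·0.0000 + 0.6833·31.2672] = 19.6018
Node 0 (S = 125): V_0 = 1/1.09·[0.3167·0.0000 + 0.6833·19.6018] = 12.2886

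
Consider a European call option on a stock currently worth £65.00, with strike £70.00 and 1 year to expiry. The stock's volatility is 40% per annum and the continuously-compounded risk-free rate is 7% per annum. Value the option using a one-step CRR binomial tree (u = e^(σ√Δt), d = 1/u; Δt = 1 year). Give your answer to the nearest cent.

CRR parameters: u = e^(σ√Δt) = e^(0.4·√1) = 1.4918, d = 1/u = 0.6703
Per-period rate: rΔt = 0.07·1 = 0.07, so R = e^0.07 = 1.0725
Risk-neutral probability p = (e^0.07 − 0.6703)/(1.4918 − 0.6703) = 0.4022/0.8215 = 0.4896
Terminal stock prices: S_u = 96.97, S_d = 43.57
Terminal payoffs (S − K): max(26.97, 0) = 26.97, max(-26.43, 0) = 0
Node 0 (S = 65): V_0 = e^(−0.07)·[0.4896·26.9686 + 0.5104·0.0000] = 12.3105

£12.31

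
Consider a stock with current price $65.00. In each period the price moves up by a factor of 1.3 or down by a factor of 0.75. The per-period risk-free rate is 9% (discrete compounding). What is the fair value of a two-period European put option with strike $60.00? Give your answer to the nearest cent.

Risk-neutral probability p = (1 + 0.09 − 0.75)/(1.3 − 0.75) = 0.3400/0.5500 = 0.6182
Terminal stock prices: S_uu = 109.9, S_ud = 63.38, S_dd = 36.56
Terminal payoffs (K − S): max(-49.85, 0) = 0, max(-3.375, 0) = 0, max(23.44, 0) = 23.44
Node u (S = 84.5): V_u = 1/1.09·[0.6182·0.0000 + 0.3818·0.0000] = 0.0000
Node d (S = 48.75): V_d = 1/1.09·[0.6182·0.0000 + 0.3818·23.4375] = 8.2100
Node 0 (S = 65): V_0 = 1/1.09·[0.6182·0.0000 + 0.3818·8.2100] = 2.8759

$2.88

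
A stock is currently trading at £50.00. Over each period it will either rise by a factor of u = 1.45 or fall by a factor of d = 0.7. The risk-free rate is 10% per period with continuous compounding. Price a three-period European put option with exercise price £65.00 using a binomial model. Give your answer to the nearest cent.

£10.93

Risk-neutral probability p = (e^0.1 − 0.7)/(1.45 − 0.7) = 0.4052/0.7500 = 0.5402
Terminal stock prices: S_uuu = 152.4, S_uud = 73.59, S_udd = 35.52, S_ddd = 17.15
Terminal payoffs (K − S): max(-87.43, 0) = 0, max(-8.587, 0) = 0, max(29.48, 0) = 29.48, max(47.85, 0) = 47.85
Node uu (S = 105.1): V_uu = e^(−0.1)·[0.5402·0.0000 + 0.4598·0.0000] = 0.0000
Node ud (S = 50.75): V_ud = e^(−0.1)·[0.5402·0.0000 + 0.4598·29.4750] = 12.2622
Node dd (S = 24.5): V_dd = e^(−0.1)·[0.5402·29.4750 + 0.4598·47.8500] = 34.3144
Node u (S = 72.5): V_u = e^(−0.1)·[0.5402·0.0000 + 0.4598·12.2622] = 5.1013
Node d (S = 35): V_d = e^(−0.1)·[0.5402·12.2622 + 0.4598·34.3144] = 20.2694
Node 0 (S = 50): V_0 = e^(−0.1)·[0.5402·5.1013 + 0.4598·20.2694] = 10.9261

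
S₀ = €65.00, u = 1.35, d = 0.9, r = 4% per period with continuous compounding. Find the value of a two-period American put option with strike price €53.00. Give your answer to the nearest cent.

€0.15

Risk-neutral probability p = (e^0.04 − 0.9)/(1.35 − 0.9) = 0.1408/0.4500 = 0.3129
Terminal stock prices: S_uu = 118.5, S_ud = 78.98, S_dd = 52.65
Terminal payoffs (K − S): max(-65.46, 0) = 0, max(-25.98, 0) = 0, max(0.35, 0) = 0.35
Node u (S = 87.75): continuation = e^(−0.04)·[0.3129·0.0000 + 0.6871·0.0000] = 0.0000; exercise value = 0.0000 ≤ continuation, so V_u = 0.0000
Node d (S = 58.5): continuation = e^(−0.04)·[0.3129·0.0000 + 0.6871·0.3500] = 0.2311; exercise value = 0.0000 ≤ continuation, so V_d = 0.2311
Node 0 (S = 65): continuation = e^(−0.04)·[0.3129·0.0000 + 0.6871·0.2311] = 0.1525; exercise value = 0.0000 ≤ continuation, so V_0 = 0.1525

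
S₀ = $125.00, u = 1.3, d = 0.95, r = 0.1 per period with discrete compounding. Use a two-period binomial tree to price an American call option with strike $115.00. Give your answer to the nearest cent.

$30.55

Risk-neutral probability p = (1 + 0.1 − 0.95)/(1.3 − 0.95) = 0.1500/0.3500 = 0.4286
Terminal stock prices: S_uu = 211.3, S_ud = 154.4, S_dd = 112.8
Terminal payoffs (S − K): max(96.25, 0) = 96.25, max(39.38, 0) = 39.38, max(-2.188, 0) = 0
Node u (S = 162.5): continuation = 1/1.1·[0.4286·96.2500 + 0.5714·39.3750] = 57.9545; exercise value = 47.5000 ≤ continuation, so V_u = 57.9545
Node d (S = 118.8): continuation = 1/1.1·[0.4286·39.3750 + 0.5714·0.0000] = 15.3409; exercise value = 3.7500 ≤ continuation, so V_d = 15.3409
Node 0 (S = 125): continuation = 1/1.1·[0.4286·57.9545 + 0.5714·15.3409] = 30.5490; exercise value = 10.0000 ≤ continuation, so V_0 = 30.5490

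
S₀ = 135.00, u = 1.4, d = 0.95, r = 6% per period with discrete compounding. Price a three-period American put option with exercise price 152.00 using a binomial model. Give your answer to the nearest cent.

17.00

Risk-neutral probability p = (1 + 0.06 − 0.95)/(1.4 − 0.95) = 0.1100/0.4500 = 0.2444
Terminal stock prices: S_uuu = 370.4, S_uud = 251.4, S_udd = 170.6, S_ddd = 115.7
Terminal payoffs (K − S): max(-218.4, 0) = 0, max(-99.37, 0) = 0, max(-18.57, 0) = 0, max(36.25, 0) = 36.25
Node uu (S = 264.6): continuation = 1/1.06·[0.2444·0.0000 + 0.7556·0.0000] = 0.0000; exercise value = 0.0000 ≤ continuation, so V_uu = 0.0000
Node ud (S = 179.5): continuation = 1/1.06·[0.2444·0.0000 + 0.7556·0.0000] = 0.0000; exercise value = 0.0000 ≤ continuation, so V_ud = 0.0000
Node dd (S = 121.8): continuation = 1/1.06·[0.2444·0.0000 + 0.7556·36.2544] = 25.8417; exercise value = 30.1625 > continuation, so V_dd = 30.1625 (exercise)
Node u (S = 189): continuation = 1/1.06·[0.2444·0.0000 + 0.7556·0.0000] = 0.0000; exercise value = 0.0000 ≤ continuation, so V_u = 0.0000
Node d (S = 128.2): continuation = 1/1.06·[0.2444·0.0000 + 0.7556·30.1625] = 21.4995; exercise value = 23.7500 > continuation, so V_d = 23.7500 (exercise)
Node 0 (S = 135): continuation = 1/1.06·[0.2444·0.0000 + 0.7556·23.7500] = 16.9287; exercise value = 17.0000 > continuation, so V_0 = 17.0000 (exercise)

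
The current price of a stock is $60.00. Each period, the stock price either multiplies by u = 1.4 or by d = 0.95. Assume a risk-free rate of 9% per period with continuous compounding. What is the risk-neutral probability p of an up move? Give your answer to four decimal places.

Risk-neutral probability p = (e^0.09 − 0.95)/(1.4 − 0.95) = 0.1442/0.4500 = 0.3204

p = 0.3204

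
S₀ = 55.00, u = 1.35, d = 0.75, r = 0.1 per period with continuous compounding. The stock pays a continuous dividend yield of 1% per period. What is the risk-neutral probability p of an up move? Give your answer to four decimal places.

Per-period risk-free factor R = e^0.1 = 1.1052; dividend-adjusted growth = e^(0.1−0.01) = 1.0942.
Risk-neutral probability p = (1.0942 − 0.75)/(1.35 − 0.75) = 0.3442/0.6000 = 0.5736

p = 0.5736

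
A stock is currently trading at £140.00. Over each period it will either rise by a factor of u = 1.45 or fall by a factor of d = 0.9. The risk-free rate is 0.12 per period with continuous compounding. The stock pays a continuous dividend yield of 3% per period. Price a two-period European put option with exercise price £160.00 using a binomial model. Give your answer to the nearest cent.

£15.34

Per-period risk-free factor R = e^0.12 = 1.1275; dividend-adjusted growth = e^(0.12−0.03) = 1.0942.
Risk-neutral probability p = (1.0942 − 0.9)/(1.45 − 0.9) = 0.1942/0.5500 = 0.3530
Terminal stock prices: S_uu = 294.4, S_ud = 182.7, S_dd = 113.4
Terminal payoffs (K − S): max(-134.4, 0) = 0, max(-22.7, 0) = 0, max(46.6, 0) = 46.6
Node u (S = 203): V_u = e^(−0.12)·[0.3530·0.0000 + 0.6470·0.0000] = 0.0000
Node d (S = 126): V_d = e^(−0.12)·[0.3530·0.0000 + 0.6470·46.6000] = 26.7390
Node 0 (S = 140): V_0 = e^(−0.12)·[0.3530·0.0000 + 0.6470·26.7390] = 15.3428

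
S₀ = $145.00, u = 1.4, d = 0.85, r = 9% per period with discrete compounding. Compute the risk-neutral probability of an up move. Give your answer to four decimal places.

p = 0.4364

Risk-neutral probability p = (1 + 0.09 − 0.85)/(1.4 − 0.85) = 0.2400/0.5500 = 0.4364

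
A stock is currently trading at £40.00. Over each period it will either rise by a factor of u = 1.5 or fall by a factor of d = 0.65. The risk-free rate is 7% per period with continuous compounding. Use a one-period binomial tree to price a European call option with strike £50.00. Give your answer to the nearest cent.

£4.63

Risk-neutral probability p = (e^0.07 − 0.65)/(1.5 − 0.65) = 0.4225/0.8500 = 0.4971
Terminal stock prices: S_u = 60, S_d = 26
Terminal payoffs (S − K): max(10, 0) = 10, max(-24, 0) = 0
Node 0 (S = 40): V_0 = e^(−0.07)·[0.4971·10.0000 + 0.5029·0.0000] = 4.6346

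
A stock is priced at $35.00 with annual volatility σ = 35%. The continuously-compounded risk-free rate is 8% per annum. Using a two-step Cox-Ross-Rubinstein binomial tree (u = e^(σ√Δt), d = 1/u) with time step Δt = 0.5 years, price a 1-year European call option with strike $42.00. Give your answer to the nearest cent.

CRR parameters: u = e^(σ√Δt) = e^(0.35·√0.5) = 1.2808, d = 1/u = 0.7808
Per-period rate: rΔt = 0.08·0.5 = 0.04, so R = e^0.04 = 1.0408
Risk-neutral probability p = (e^0.04 − 0.7808)/(1.2808 − 0.7808) = 0.2601/0.5000 = 0.5201
Terminal stock prices: S_uu = 57.42, S_ud = 35, S_dd = 21.34
Terminal payoffs (S − K): max(15.42, 0) = 15.42, max(-7, 0) = 0, max(-20.66, 0) = 0
Node u (S = 44.83): V_u = e^(−0.04)·[0.5201·15.4160 + 0.4799·0.0000] = 7.7028
Node d (S = 27.33): V_d = e^(−0.04)·[0.5201·0.0000 + 0.4799·0.0000] = 0.0000
Node 0 (S = 35): V_0 = e^(−0.04)·[0.5201·7.7028 + 0.4799·0.0000] = 3.8488

$3.85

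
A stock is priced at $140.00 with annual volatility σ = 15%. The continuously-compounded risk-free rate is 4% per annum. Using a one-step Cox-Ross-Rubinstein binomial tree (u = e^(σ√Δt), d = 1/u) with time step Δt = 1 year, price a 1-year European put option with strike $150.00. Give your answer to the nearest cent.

CRR parameters: u = e^(σ√Δt) = e^(0.15·√1) = 1.1618, d = 1/u = 0.8607
Per-period rate: rΔt = 0.04·1 = 0.04, so R = e^0.04 = 1.0408
Risk-neutral probability p = (e^0.04 − 0.8607)/(1.1618 − 0.8607) = 0.1801/0.3011 = 0.5981
Terminal stock prices: S_u = 162.7, S_d = 120.5
Terminal payoffs (K − S): max(-12.66, 0) = 0, max(29.5, 0) = 29.5
Node 0 (S = 140): V_0 = e^(−0.04)·[0.5981·0.0000 + 0.4019·29.5009] = 11.3916

$11.39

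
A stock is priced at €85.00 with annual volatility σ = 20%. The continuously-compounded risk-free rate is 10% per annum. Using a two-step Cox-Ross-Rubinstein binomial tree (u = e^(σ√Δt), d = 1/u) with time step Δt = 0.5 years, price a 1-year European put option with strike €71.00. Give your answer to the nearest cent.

€0.79

CRR parameters: u = e^(σ√Δt) = e^(0.2·√0.5) = 1.1519, d = 1/u = 0.8681
Per-period rate: rΔt = 0.1·0.5 = 0.05, so R = e^0.05 = 1.0513
Risk-neutral probability p = (e^0.05 − 0.8681)/(1.1519 − 0.8681) = 0.1831/0.2838 = 0.6454
Terminal stock prices: S_uu = 112.8, S_ud = 85, S_dd = 64.06
Terminal payoffs (K − S): max(-41.79, 0) = 0, max(-14, 0) = 0, max(6.941, 0) = 6.941
Node u (S = 97.91): V_u = e^(−0.05)·[0.6454·0.0000 + 0.3546·0.0000] = 0.0000
Node d (S = 73.79): V_d = e^(−0.05)·[0.6454·0.0000 + 0.3546·6.9407] = 2.3413
Node 0 (S = 85): V_0 = e^(−0.05)·[0.6454·0.0000 + 0.3546·2.3413] = 0.7898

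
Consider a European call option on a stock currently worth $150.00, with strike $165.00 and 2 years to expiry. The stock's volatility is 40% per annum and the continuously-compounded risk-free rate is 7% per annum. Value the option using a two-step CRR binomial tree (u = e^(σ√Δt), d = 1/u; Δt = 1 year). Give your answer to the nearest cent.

CRR parameters: u = e^(σ√Δt) = e^(0.4·√1) = 1.4918, d = 1/u = 0.6703
Per-period rate: rΔt = 0.07·1 = 0.07, so R = e^0.07 = 1.0725
Risk-neutral probability p = (e^0.07 − 0.6703)/(1.4918 − 0.6703) = 0.4022/0.8215 = 0.4896
Terminal stock prices: S_uu = 333.8, S_ud = 150, S_dd = 67.4
Terminal payoffs (S − K): max(168.8, 0) = 168.8, max(-15, 0) = 0, max(-97.6, 0) = 0
Node u (S = 223.8): V_u = e^(−0.07)·[0.4896·168.8311 + 0.5104·0.0000] = 77.0675
Node d (S = 100.5): V_d = e^(−0.07)·[0.4896·0.0000 + 0.5104·0.0000] = 0.0000
Node 0 (S = 150): V_0 = e^(−0.07)·[0.4896·77.0675 + 0.5104·0.0000] = 35.1795

$35.18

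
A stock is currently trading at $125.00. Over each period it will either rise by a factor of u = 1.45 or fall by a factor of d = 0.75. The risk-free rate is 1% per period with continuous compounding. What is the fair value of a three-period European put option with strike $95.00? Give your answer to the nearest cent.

$10.18

Risk-neutral probability p = (e^0.01 − 0.75)/(1.45 − 0.75) = 0.2601/0.7000 = 0.3715
Terminal stock prices: S_uuu = 381.1, S_uud = 197.1, S_udd = 102, S_ddd = 52.73
Terminal payoffs (K − S): max(-286.1, 0) = 0, max(-102.1, 0) = 0, max(-6.953, 0) = 0, max(42.27, 0) = 42.27
Node uu (S = 262.8): V_uu = e^(−0.01)·[0.3715·0.0000 + 0.6285·0.0000] = 0.0000
Node ud (S = 135.9): V_ud = e^(−0.01)·[0.3715·0.0000 + 0.6285·0.0000] = 0.0000
Node dd (S = 70.31): V_dd = e^(−0.01)·[0.3715·0.0000 + 0.6285·42.2656] = 26.2996
Node u (S = 181.2): V_u = e^(−0.01)·[0.3715·0.0000 + 0.6285·0.0000] = 0.0000
Node d (S = 93.75): V_d = e^(−0.01)·[0.3715·0.0000 + 0.6285·26.2996] = 16.3648
Node 0 (S = 125): V_0 = e^(−0.01)·[0.3715·0.0000 + 0.6285·16.3648] = 10.1830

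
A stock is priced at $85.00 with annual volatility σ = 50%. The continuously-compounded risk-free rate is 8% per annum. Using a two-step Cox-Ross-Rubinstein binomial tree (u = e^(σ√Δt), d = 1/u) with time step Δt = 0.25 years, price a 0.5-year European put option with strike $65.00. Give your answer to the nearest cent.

$3.52

CRR parameters: u = e^(σ√Δt) = e^(0.5·√0.25) = 1.2840, d = 1/u = 0.7788
Per-period rate: rΔt = 0.08·0.25 = 0.02, so R = e^0.02 = 1.0202
Risk-neutral probability p = (e^0.02 − 0.7788)/(1.2840 − 0.7788) = 0.2414/0.5052 = 0.4778
Terminal stock prices: S_uu = 140.1, S_ud = 85, S_dd = 51.56
Terminal payoffs (K − S): max(-75.14, 0) = 0, max(-20, 0) = 0, max(13.44, 0) = 13.44
Node u (S = 109.1): V_u = e^(−0.02)·[0.4778·0.0000 + 0.5222·0.0000] = 0.0000
Node d (S = 66.2): V_d = e^(−0.02)·[0.4778·0.0000 + 0.5222·13.4449] = 6.8818
Node 0 (S = 85): V_0 = e^(−0.02)·[0.4778·0.0000 + 0.5222·6.8818] = 3.5225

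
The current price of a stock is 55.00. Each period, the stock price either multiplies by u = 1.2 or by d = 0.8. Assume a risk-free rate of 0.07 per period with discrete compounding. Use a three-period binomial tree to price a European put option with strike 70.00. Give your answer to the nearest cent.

Risk-neutral probability p = (1 + 0.07 − 0.8)/(1.2 − 0.8) = 0.2700/0.4000 = 0.6750
Terminal stock prices: S_uuu = 95.04, S_uud = 63.36, S_udd = 42.24, S_ddd = 28.16
Terminal payoffs (K − S): max(-25.04, 0) = 0, max(6.64, 0) = 6.64, max(27.76, 0) = 27.76, max(41.84, 0) = 41.84
Node uu (S = 79.2): V_uu = 1/1.07·[0.6750·0.0000 + 0.3250·6.6400] = 2.0168
Node ud (S = 52.8): V_ud = 1/1.07·[0.6750·6.6400 + 0.3250·27.7600] = 12.6206
Node dd (S = 35.2): V_dd = 1/1.07·[0.6750·27.7600 + 0.3250·41.8400] = 30.2206
Node u (S = 66): V_u = 1/1.07·[0.6750·2.0168 + 0.3250·12.6206] = 5.1056
Node d (S = 44): V_d = 1/1.07·[0.6750·12.6206 + 0.3250·30.2206] = 17.1407
Node 0 (S = 55): V_0 = 1/1.07·[0.6750·5.1056 + 0.3250·17.1407] = 8.4271

8.43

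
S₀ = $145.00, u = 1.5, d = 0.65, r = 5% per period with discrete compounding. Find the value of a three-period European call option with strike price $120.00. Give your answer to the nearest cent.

Risk-neutral probability p = (1 + 0.05 − 0.65)/(1.5 − 0.65) = 0.4000/0.8500 = 0.4706
Terminal stock prices: S_uuu = 489.4, S_uud = 212.1, S_udd = 91.89, S_ddd = 39.82
Terminal payoffs (S − K): max(369.4, 0) = 369.4, max(92.06, 0) = 92.06, max(-28.11, 0) = 0, max(-80.18, 0) = 0
Node uu (S = 326.2): V_uu = 1/1.05·[0.4706·369.3750 + 0.5294·92.0625] = 211.9643
Node ud (S = 141.4): V_ud = 1/1.05·[0.4706·92.0625 + 0.5294·0.0000] = 41.2605
Node dd (S = 61.26): V_dd = 1/1.05·[0.4706·0.0000 + 0.5294·0.0000] = 0.0000
Node u (S = 217.5): V_u = 1/1.05·[0.4706·211.9643 + 0.5294·41.2605] = 115.8016
Node d (S = 94.25): V_d = 1/1.05·[0.4706·41.2605 + 0.5294·0.0000] = 18.4921
Node 0 (S = 145): V_0 = 1/1.05·[0.4706·115.8016 + 0.5294·18.4921] = 61.2236

$61.22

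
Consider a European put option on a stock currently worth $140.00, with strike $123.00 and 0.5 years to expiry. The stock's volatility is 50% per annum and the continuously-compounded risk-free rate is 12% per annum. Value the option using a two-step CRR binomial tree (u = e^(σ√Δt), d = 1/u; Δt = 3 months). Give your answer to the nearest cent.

$9.04

CRR parameters: u = e^(σ√Δt) = e^(0.5·√0.25) = 1.2840, d = 1/u = 0.7788
Per-period rate: rΔt = 0.12·0.25 = 0.03, so R = e^0.03 = 1.0305
Risk-neutral probability p = (e^0.03 − 0.7788)/(1.2840 − 0.7788) = 0.2517/0.5052 = 0.4981
Terminal stock prices: S_uu = 230.8, S_ud = 140, S_dd = 84.91
Terminal payoffs (K − S): max(-107.8, 0) = 0, max(-17, 0) = 0, max(38.09, 0) = 38.09
Node u (S = 179.8): V_u = e^(−0.03)·[0.4981·0.0000 + 0.5019·0.0000] = 0.0000
Node d (S = 109): V_d = e^(−0.03)·[0.4981·0.0000 + 0.5019·38.0857] = 18.5502
Node 0 (S = 140): V_0 = e^(−0.03)·[0.4981·0.0000 + 0.5019·18.5502] = 9.0351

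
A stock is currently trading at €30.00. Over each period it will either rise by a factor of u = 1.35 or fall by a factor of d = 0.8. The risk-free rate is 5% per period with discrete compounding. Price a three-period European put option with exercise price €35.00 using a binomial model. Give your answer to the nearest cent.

€5.94

Risk-neutral probability p = (1 + 0.05 − 0.8)/(1.35 − 0.8) = 0.2500/0.5500 = 0.4545
Terminal stock prices: S_uuu = 73.81, S_uud = 43.74, S_udd = 25.92, S_ddd = 15.36
Terminal payoffs (K − S): max(-38.81, 0) = 0, max(-8.74, 0) = 0, max(9.08, 0) = 9.08, max(19.64, 0) = 19.64
Node uu (S = 54.68): V_uu = 1/1.05·[0.4545·0.0000 + 0.5455·0.0000] = 0.0000
Node ud (S = 32.4): V_ud = 1/1.05·[0.4545·0.0000 + 0.5455·9.0800] = 4.7169
Node dd (S = 19.2): V_dd = 1/1.05·[0.4545·9.0800 + 0.5455·19.6400] = 14.1333
Node u (S = 40.5): V_u = 1/1.05·[0.4545·0.0000 + 0.5455·4.7169] = 2.4503
Node d (S = 24): V_d = 1/1.05·[0.4545·4.7169 + 0.5455·14.1333] = 9.3839
Node 0 (S = 30): V_0 = 1/1.05·[0.4545·2.4503 + 0.5455·9.3839] = 5.9355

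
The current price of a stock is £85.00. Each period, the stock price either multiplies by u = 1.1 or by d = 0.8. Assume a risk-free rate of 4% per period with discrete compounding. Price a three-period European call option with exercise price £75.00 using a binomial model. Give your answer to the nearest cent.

Risk-neutral probability p = (1 + 0.04 − 0.8)/(1.1 − 0.8) = 0.2400/0.3000 = 0.8000
Terminal stock prices: S_uuu = 113.1, S_uud = 82.28, S_udd = 59.84, S_ddd = 43.52
Terminal payoffs (S − K): max(38.14, 0) = 38.14, max(7.28, 0) = 7.28, max(-15.16, 0) = 0, max(-31.48, 0) = 0
Node uu (S = 102.9): V_uu = 1/1.04·[0.8000·38.1350 + 0.2000·7.2800] = 30.7346
Node ud (S = 74.8): V_ud = 1/1.04·[0.8000·7.2800 + 0.2000·0.0000] = 5.6000
Node dd (S = 54.4): V_dd = 1/1.04·[0.8000·0.0000 + 0.2000·0.0000] = 0.0000
Node u (S = 93.5): V_u = 1/1.04·[0.8000·30.7346 + 0.2000·5.6000] = 24.7189
Node d (S = 68): V_d = 1/1.04·[0.8000·5.6000 + 0.2000·0.0000] = 4.3077
Node 0 (S = 85): V_0 = 1/1.04·[0.8000·24.7189 + 0.2000·4.3077] = 19.8430

£19.84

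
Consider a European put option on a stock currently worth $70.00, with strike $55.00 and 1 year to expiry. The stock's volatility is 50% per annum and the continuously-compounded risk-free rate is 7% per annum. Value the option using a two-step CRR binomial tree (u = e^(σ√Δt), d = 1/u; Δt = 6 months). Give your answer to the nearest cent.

$5.53

CRR parameters: u = e^(σ√Δt) = e^(0.5·√0.5) = 1.4241, d = 1/u = 0.7022
Per-period rate: rΔt = 0.07·0.5 = 0.035, so R = e^0.035 = 1.0356
Risk-neutral probability p = (e^0.035 − 0.7022)/(1.4241 − 0.7022) = 0.3334/0.7219 = 0.4619
Terminal stock prices: S_uu = 142, S_ud = 70, S_dd = 34.51
Terminal payoffs (K − S): max(-86.97, 0) = 0, max(-15, 0) = 0, max(20.49, 0) = 20.49
Node u (S = 99.69): V_u = e^(−0.035)·[0.4619·0.0000 + 0.5381·0.0000] = 0.0000
Node d (S = 49.15): V_d = e^(−0.035)·[0.4619·0.0000 + 0.5381·20.4852] = 10.6447
Node 0 (S = 70): V_0 = e^(−0.035)·[0.4619·0.0000 + 0.5381·10.6447] = 5.5313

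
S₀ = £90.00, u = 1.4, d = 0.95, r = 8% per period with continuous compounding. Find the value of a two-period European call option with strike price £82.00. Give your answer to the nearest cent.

£20.45

Risk-neutral probability p = (e^0.08 − 0.95)/(1.4 − 0.95) = 0.1333/0.4500 = 0.2962
Terminal stock prices: S_uu = 176.4, S_ud = 119.7, S_dd = 81.22
Terminal payoffs (S − K): max(94.4, 0) = 94.4, max(37.7, 0) = 37.7, max(-0.775, 0) = 0
Node u (S = 126): V_u = e^(−0.08)·[0.2962·94.4000 + 0.7038·37.7000] = 50.3045
Node d (S = 85.5): V_d = e^(−0.08)·[0.2962·37.7000 + 0.7038·0.0000] = 10.3080
Node 0 (S = 90): V_0 = e^(−0.08)·[0.2962·50.3045 + 0.7038·10.3080] = 20.4513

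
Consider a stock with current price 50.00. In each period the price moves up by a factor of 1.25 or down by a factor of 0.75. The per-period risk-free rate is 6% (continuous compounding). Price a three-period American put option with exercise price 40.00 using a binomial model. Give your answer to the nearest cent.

2.21

Risk-neutral probability p = (e^0.06 − 0.75)/(1.25 − 0.75) = 0.3118/0.5000 = 0.6237
Terminal stock prices: S_uuu = 97.66, S_uud = 58.59, S_udd = 35.16, S_ddd = 21.09
Terminal payoffs (K − S): max(-57.66, 0) = 0, max(-18.59, 0) = 0, max(4.844, 0) = 4.844, max(18.91, 0) = 18.91
Node uu (S = 78.12): continuation = e^(−0.06)·[0.6237·0.0000 + 0.3763·0.0000] = 0.0000; exercise value = 0.0000 ≤ continuation, so V_uu = 0.0000
Node ud (S = 46.88): continuation = e^(−0.06)·[0.6237·0.0000 + 0.3763·4.8438] = 1.7167; exercise value = 0.0000 ≤ continuation, so V_ud = 1.7167
Node dd (S = 28.12): continuation = e^(−0.06)·[0.6237·4.8438 + 0.3763·18.9062] = 9.5456; exercise value = 11.8750 > continuation, so V_dd = 11.8750 (exercise)
Node u (S = 62.5): continuation = e^(−0.06)·[0.6237·0.0000 + 0.3763·1.7167] = 0.6084; exercise value = 0.0000 ≤ continuation, so V_u = 0.6084
Node d (S = 37.5): continuation = e^(−0.06)·[0.6237·1.7167 + 0.3763·11.8750] = 5.2169; exercise value = 2.5000 ≤ continuation, so V_d = 5.2169
Node 0 (S = 50): continuation = e^(−0.06)·[0.6237·0.6084 + 0.3763·5.2169] = 2.2063; exercise value = 0.0000 ≤ continuation, so V_0 = 2.2063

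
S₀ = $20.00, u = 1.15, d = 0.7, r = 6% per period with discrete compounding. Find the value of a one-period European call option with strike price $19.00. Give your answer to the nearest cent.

$3.02

Risk-neutral probability p = (1 + 0.06 − 0.7)/(1.15 − 0.7) = 0.3600/0.4500 = 0.8000
Terminal stock prices: S_u = 23, S_d = 14
Terminal payoffs (S − K): max(4, 0) = 4, max(-5, 0) = 0
Node 0 (S = 20): V_0 = 1/1.06·[0.8000·4.0000 + 0.2000·0.0000] = 3.0189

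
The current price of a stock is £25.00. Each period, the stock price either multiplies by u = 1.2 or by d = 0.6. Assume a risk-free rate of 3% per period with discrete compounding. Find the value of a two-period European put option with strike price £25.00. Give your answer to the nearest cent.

Risk-neutral probability p = (1 + 0.03 − 0.6)/(1.2 − 0.6) = 0.4300/0.6000 = 0.7167
Terminal stock prices: S_uu = 36, S_ud = 18, S_dd = 9
Terminal payoffs (K − S): max(-11, 0) = 0, max(7, 0) = 7, max(16, 0) = 16
Node u (S = 30): V_u = 1/1.03·[0.7167·0.0000 + 0.2833·7.0000] = 1.9256
Node d (S = 15): V_d = 1/1.03·[0.7167·7.0000 + 0.2833·16.0000] = 9.2718
Node 0 (S = 25): V_0 = 1/1.03·[0.7167·1.9256 + 0.2833·9.2718] = 3.8903

£3.89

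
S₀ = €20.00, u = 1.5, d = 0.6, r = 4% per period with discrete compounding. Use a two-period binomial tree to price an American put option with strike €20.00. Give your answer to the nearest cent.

Risk-neutral probability p = (1 + 0.04 − 0.6)/(1.5 − 0.6) = 0.4400/0.9000 = 0.4889
Terminal stock prices: S_uu = 45, S_ud = 18, S_dd = 7.2
Terminal payoffs (K − S): max(-25, 0) = 0, max(2, 0) = 2, max(12.8, 0) = 12.8
Node u (S = 30): continuation = 1/1.04·[0.4889·0.0000 + 0.5111·2.0000] = 0.9829; exercise value = 0.0000 ≤ continuation, so V_u = 0.9829
Node d (S = 12): continuation = 1/1.04·[0.4889·2.0000 + 0.5111·12.8000] = 7.2308; exercise value = 8.0000 > continuation, so V_d = 8.0000 (exercise)
Node 0 (S = 20): continuation = 1/1.04·[0.4889·0.9829 + 0.5111·8.0000] = 4.3937; exercise value = 0.0000 ≤ continuation, so V_0 = 4.3937

€4.39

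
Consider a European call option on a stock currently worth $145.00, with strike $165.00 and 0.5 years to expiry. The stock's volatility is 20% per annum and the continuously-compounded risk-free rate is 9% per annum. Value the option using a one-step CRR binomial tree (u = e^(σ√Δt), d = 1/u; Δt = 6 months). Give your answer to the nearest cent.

$1.21

CRR parameters: u = e^(σ√Δt) = e^(0.2·√0.5) = 1.1519, d = 1/u = 0.8681
Per-period rate: rΔt = 0.09·0.5 = 0.045, so R = e^0.045 = 1.0460
Risk-neutral probability p = (e^0.045 − 0.8681)/(1.1519 − 0.8681) = 0.1779/0.2838 = 0.6269
Terminal stock prices: S_u = 167, S_d = 125.9
Terminal payoffs (S − K): max(2.027, 0) = 2.027, max(-39.12, 0) = 0
Node 0 (S = 145): V_0 = e^(−0.045)·[0.6269·2.0269 + 0.3731·0.0000] = 1.2148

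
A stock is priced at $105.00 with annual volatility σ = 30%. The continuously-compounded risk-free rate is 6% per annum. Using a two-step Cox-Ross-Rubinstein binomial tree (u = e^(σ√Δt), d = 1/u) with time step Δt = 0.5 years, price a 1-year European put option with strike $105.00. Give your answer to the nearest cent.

$7.93

CRR parameters: u = e^(σ√Δt) = e^(0.3·√0.5) = 1.2363, d = 1/u = 0.8089
Per-period rate: rΔt = 0.06·0.5 = 0.03, so R = e^0.03 = 1.0305
Risk-neutral probability p = (e^0.03 − 0.8089)/(1.2363 − 0.8089) = 0.2216/0.4275 = 0.5184
Terminal stock prices: S_uu = 160.5, S_ud = 105, S_dd = 68.7
Terminal payoffs (K − S): max(-55.49, 0) = 0, max(0, 0) = 0, max(36.3, 0) = 36.3
Node u (S = 129.8): V_u = e^(−0.03)·[0.5184·0.0000 + 0.4816·0.0000] = 0.0000
Node d (S = 84.93): V_d = e^(−0.03)·[0.5184·0.0000 + 0.4816·36.3036] = 16.9667
Node 0 (S = 105): V_0 = e^(−0.03)·[0.5184·0.0000 + 0.4816·16.9667] = 7.9295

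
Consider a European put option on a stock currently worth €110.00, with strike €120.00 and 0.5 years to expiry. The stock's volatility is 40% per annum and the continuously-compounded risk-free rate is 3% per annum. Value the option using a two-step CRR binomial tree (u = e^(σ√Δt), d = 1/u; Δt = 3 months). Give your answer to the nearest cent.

CRR parameters: u = e^(σ√Δt) = e^(0.4·√0.25) = 1.2214, d = 1/u = 0.8187
Per-period rate: rΔt = 0.03·0.25 = 0.0075, so R = e^0.0075 = 1.0075
Risk-neutral probability p = (e^0.0075 − 0.8187)/(1.2214 − 0.8187) = 0.1888/0.4027 = 0.4689
Terminal stock prices: S_uu = 164.1, S_ud = 110, S_dd = 73.74
Terminal payoffs (K − S): max(-44.1, 0) = 0, max(10, 0) = 10, max(46.26, 0) = 46.26
Node u (S = 134.4): V_u = e^(−0.0075)·[0.4689·0.0000 + 0.5311·10.0000] = 5.2717
Node d (S = 90.06): V_d = e^(−0.0075)·[0.4689·10.0000 + 0.5311·46.2648] = 29.0430
Node 0 (S = 110): V_0 = e^(−0.0075)·[0.4689·5.2717 + 0.5311·29.0430] = 17.7638

€17.76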